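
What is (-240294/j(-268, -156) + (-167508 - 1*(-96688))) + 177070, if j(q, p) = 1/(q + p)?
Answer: 101990906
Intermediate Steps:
j(q, p) = 1/(p + q)
(-240294/j(-268, -156) + (-167508 - 1*(-96688))) + 177070 = (-240294/(1/(-156 - 268)) + (-167508 - 1*(-96688))) + 177070 = (-240294/(1/(-424)) + (-167508 + 96688)) + 177070 = (-240294/(-1/424) - 70820) + 177070 = (-240294*(-424) - 70820) + 177070 = (101884656 - 70820) + 177070 = 101813836 + 177070 = 101990906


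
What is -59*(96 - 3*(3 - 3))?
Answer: -5664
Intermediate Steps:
-59*(96 - 3*(3 - 3)) = -59*(96 - 3*0) = -59*(96 + 0) = -59*96 = -5664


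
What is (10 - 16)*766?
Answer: -4596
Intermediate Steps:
(10 - 16)*766 = -6*766 = -4596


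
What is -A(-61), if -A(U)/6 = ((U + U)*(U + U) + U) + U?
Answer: 88572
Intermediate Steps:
A(U) = -24*U**2 - 12*U (A(U) = -6*(((U + U)*(U + U) + U) + U) = -6*(((2*U)*(2*U) + U) + U) = -6*((4*U**2 + U) + U) = -6*((U + 4*U**2) + U) = -6*(2*U + 4*U**2) = -24*U**2 - 12*U)
-A(-61) = -(-12)*(-61)*(1 + 2*(-61)) = -(-12)*(-61)*(1 - 122) = -(-12)*(-61)*(-121) = -1*(-88572) = 88572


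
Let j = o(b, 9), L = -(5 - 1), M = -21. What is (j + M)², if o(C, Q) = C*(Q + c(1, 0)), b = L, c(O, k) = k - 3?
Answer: 2025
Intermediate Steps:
c(O, k) = -3 + k
L = -4 (L = -1*4 = -4)
b = -4
o(C, Q) = C*(-3 + Q) (o(C, Q) = C*(Q + (-3 + 0)) = C*(Q - 3) = C*(-3 + Q))
j = -24 (j = -4*(-3 + 9) = -4*6 = -24)
(j + M)² = (-24 - 21)² = (-45)² = 2025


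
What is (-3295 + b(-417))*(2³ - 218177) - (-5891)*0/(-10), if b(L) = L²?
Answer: -37218322386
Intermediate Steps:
(-3295 + b(-417))*(2³ - 218177) - (-5891)*0/(-10) = (-3295 + (-417)²)*(2³ - 218177) - (-5891)*0/(-10) = (-3295 + 173889)*(8 - 218177) - (-5891)*0*(-⅒) = 170594*(-218169) - (-5891)*0 = -37218322386 - 1*0 = -37218322386 + 0 = -37218322386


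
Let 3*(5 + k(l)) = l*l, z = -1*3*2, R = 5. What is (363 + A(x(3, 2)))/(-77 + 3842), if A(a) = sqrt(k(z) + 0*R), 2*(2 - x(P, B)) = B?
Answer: 121/1255 + sqrt(7)/3765 ≈ 0.097117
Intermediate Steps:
x(P, B) = 2 - B/2
z = -6 (z = -3*2 = -6)
k(l) = -5 + l**2/3 (k(l) = -5 + (l*l)/3 = -5 + l**2/3)
A(a) = sqrt(7) (A(a) = sqrt((-5 + (1/3)*(-6)**2) + 0*5) = sqrt((-5 + (1/3)*36) + 0) = sqrt((-5 + 12) + 0) = sqrt(7 + 0) = sqrt(7))
(363 + A(x(3, 2)))/(-77 + 3842) = (363 + sqrt(7))/(-77 + 3842) = (363 + sqrt(7))/3765 = (363 + sqrt(7))*(1/3765) = 121/1255 + sqrt(7)/3765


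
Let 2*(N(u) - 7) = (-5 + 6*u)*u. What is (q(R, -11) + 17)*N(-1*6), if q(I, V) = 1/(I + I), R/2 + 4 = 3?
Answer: 4355/2 ≈ 2177.5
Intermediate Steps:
R = -2 (R = -8 + 2*3 = -8 + 6 = -2)
N(u) = 7 + u*(-5 + 6*u)/2 (N(u) = 7 + ((-5 + 6*u)*u)/2 = 7 + (u*(-5 + 6*u))/2 = 7 + u*(-5 + 6*u)/2)
q(I, V) = 1/(2*I)
(q(R, -11) + 17)*N(-1*6) = ((½)/(-2) + 17)*(7 + 3*(-1*6)² - (-5)*6/2) = ((½)*(-½) + 17)*(7 + 3*(-6)² - 5/2*(-6)) = (-¼ + 17)*(7 + 3*36 + 15) = 67*(7 + 108 + 15)/4 = (67/4)*130 = 4355/2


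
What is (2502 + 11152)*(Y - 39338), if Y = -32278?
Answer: -977844864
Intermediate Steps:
(2502 + 11152)*(Y - 39338) = (2502 + 11152)*(-32278 - 39338) = 13654*(-71616) = -977844864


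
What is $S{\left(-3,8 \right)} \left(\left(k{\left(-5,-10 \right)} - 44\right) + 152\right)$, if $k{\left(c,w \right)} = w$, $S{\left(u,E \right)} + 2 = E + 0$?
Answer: $588$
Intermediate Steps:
$S{\left(u,E \right)} = -2 + E$ ($S{\left(u,E \right)} = -2 + \left(E + 0\right) = -2 + E$)
$S{\left(-3,8 \right)} \left(\left(k{\left(-5,-10 \right)} - 44\right) + 152\right) = \left(-2 + 8\right) \left(\left(-10 - 44\right) + 152\right) = 6 \left(-54 + 152\right) = 6 \cdot 98 = 588$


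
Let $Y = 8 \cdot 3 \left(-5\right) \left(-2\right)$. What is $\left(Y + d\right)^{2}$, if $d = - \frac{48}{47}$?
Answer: $\frac{126157824}{2209} \approx 57111.0$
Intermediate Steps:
$Y = 240$ ($Y = 8 \left(\left(-15\right) \left(-2\right)\right) = 8 \cdot 30 = 240$)
$d = - \frac{48}{47}$ ($d = \left(-48\right) \frac{1}{47} = - \frac{48}{47} \approx -1.0213$)
$\left(Y + d\right)^{2} = \left(240 - \frac{48}{47}\right)^{2} = \left(\frac{11232}{47}\right)^{2} = \frac{126157824}{2209}$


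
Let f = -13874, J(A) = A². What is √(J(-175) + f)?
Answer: √16751 ≈ 129.43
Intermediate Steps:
√(J(-175) + f) = √((-175)² - 13874) = √(30625 - 13874) = √16751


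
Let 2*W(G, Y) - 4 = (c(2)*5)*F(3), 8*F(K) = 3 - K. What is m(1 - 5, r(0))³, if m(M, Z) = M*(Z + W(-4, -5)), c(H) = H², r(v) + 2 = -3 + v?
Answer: 1728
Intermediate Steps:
r(v) = -5 + v (r(v) = -2 + (-3 + v) = -5 + v)
F(K) = 3/8 - K/8 (F(K) = (3 - K)/8 = 3/8 - K/8)
W(G, Y) = 2 (W(G, Y) = 2 + ((2²*5)*(3/8 - ⅛*3))/2 = 2 + ((4*5)*(3/8 - 3/8))/2 = 2 + (20*0)/2 = 2 + (½)*0 = 2 + 0 = 2)
m(M, Z) = M*(2 + Z) (m(M, Z) = M*(Z + 2) = M*(2 + Z))
m(1 - 5, r(0))³ = ((1 - 5)*(2 + (-5 + 0)))³ = (-4*(2 - 5))³ = (-4*(-3))³ = 12³ = 1728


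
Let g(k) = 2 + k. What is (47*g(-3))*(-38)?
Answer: 1786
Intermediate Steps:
(47*g(-3))*(-38) = (47*(2 - 3))*(-38) = (47*(-1))*(-38) = -47*(-38) = 1786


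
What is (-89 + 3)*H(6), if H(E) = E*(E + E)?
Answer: -6192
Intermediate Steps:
H(E) = 2*E² (H(E) = E*(2*E) = 2*E²)
(-89 + 3)*H(6) = (-89 + 3)*(2*6²) = -172*36 = -86*72 = -6192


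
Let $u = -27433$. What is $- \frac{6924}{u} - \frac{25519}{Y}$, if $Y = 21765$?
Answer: $- \frac{549361867}{597079245} \approx -0.92008$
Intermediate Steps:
$- \frac{6924}{u} - \frac{25519}{Y} = - \frac{6924}{-27433} - \frac{25519}{21765} = \left(-6924\right) \left(- \frac{1}{27433}\right) - \frac{25519}{21765} = \frac{6924}{27433} - \frac{25519}{21765} = - \frac{549361867}{597079245}$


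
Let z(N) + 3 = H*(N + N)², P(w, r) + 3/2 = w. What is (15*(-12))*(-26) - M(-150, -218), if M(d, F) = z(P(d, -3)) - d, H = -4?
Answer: 371769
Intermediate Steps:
P(w, r) = -3/2 + w
z(N) = -3 - 16*N² (z(N) = -3 - 4*(N + N)² = -3 - 4*4*N² = -3 - 16*N²)
M(d, F) = -3 - d - 16*(-3/2 + d)² (M(d, F) = (-3 - 16*(-3/2 + d)²) - d = -3 - d - 16*(-3/2 + d)²)
(15*(-12))*(-26) - M(-150, -218) = (15*(-12))*(-26) - (-39 - 16*(-150)² + 47*(-150)) = -180*(-26) - (-39 - 16*22500 - 7050) = 4680 - (-39 - 360000 - 7050) = 4680 - 1*(-367089) = 4680 + 367089 = 371769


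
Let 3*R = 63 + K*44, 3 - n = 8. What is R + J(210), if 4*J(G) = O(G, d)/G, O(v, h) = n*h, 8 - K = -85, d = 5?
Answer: 232675/168 ≈ 1385.0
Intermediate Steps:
n = -5 (n = 3 - 1*8 = 3 - 8 = -5)
K = 93 (K = 8 - 1*(-85) = 8 + 85 = 93)
O(v, h) = -5*h
J(G) = -25/(4*G) (J(G) = ((-5*5)/G)/4 = (-25/G)/4 = -25/(4*G))
R = 1385 (R = (63 + 93*44)/3 = (63 + 4092)/3 = (1/3)*4155 = 1385)
R + J(210) = 1385 - 25/4/210 = 1385 - 25/4*1/210 = 1385 - 5/168 = 232675/168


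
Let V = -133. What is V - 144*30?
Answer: -4453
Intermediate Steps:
V - 144*30 = -133 - 144*30 = -133 - 4320 = -4453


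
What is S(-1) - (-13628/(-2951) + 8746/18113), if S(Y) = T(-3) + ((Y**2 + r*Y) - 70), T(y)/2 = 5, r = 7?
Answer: -3800449968/53451463 ≈ -71.101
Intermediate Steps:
T(y) = 10 (T(y) = 2*5 = 10)
S(Y) = -60 + Y**2 + 7*Y (S(Y) = 10 + ((Y**2 + 7*Y) - 70) = 10 + (-70 + Y**2 + 7*Y) = -60 + Y**2 + 7*Y)
S(-1) - (-13628/(-2951) + 8746/18113) = (-60 + (-1)**2 + 7*(-1)) - (-13628/(-2951) + 8746/18113) = (-60 + 1 - 7) - (-13628*(-1/2951) + 8746*(1/18113)) = -66 - (13628/2951 + 8746/18113) = -66 - 1*272653410/53451463 = -66 - 272653410/53451463 = -3800449968/53451463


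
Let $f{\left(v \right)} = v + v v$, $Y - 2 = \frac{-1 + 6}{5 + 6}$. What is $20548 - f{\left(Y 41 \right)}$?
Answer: $\frac{1248682}{121} \approx 10320.0$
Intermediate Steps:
$Y = \frac{27}{11}$ ($Y = 2 + \frac{-1 + 6}{5 + 6} = 2 + \frac{5}{11} = \frac{27}{11} \approx 2.4545$)
$f{\left(v \right)} = v + v^{2}$
$20548 - f{\left(Y 41 \right)} = 20548 - \frac{27}{11} \cdot 41 \left(1 + \frac{27}{11} \cdot 41\right) = 20548 - \frac{1107 \left(1 + \frac{1107}{11}\right)}{11} = 20548 - \frac{1107}{11} \cdot \frac{1118}{11} = 20548 - \frac{1237626}{121} = \frac{1248682}{121}$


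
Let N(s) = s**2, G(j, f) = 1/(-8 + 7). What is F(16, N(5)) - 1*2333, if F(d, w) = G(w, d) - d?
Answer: -2350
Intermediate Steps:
G(j, f) = -1 (G(j, f) = 1/(-1) = -1)
F(d, w) = -1 - d
F(16, N(5)) - 1*2333 = (-1 - 1*16) - 1*2333 = (-1 - 16) - 2333 = -17 - 2333 = -2350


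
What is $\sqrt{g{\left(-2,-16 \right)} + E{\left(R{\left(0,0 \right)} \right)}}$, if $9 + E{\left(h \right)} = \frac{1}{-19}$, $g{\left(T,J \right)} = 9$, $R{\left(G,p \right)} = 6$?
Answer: $\frac{i \sqrt{19}}{19} \approx 0.22942 i$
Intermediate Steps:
$E{\left(h \right)} = - \frac{172}{19}$ ($E{\left(h \right)} = -9 + \frac{1}{-19} = -9 - \frac{1}{19} = - \frac{172}{19}$)
$\sqrt{g{\left(-2,-16 \right)} + E{\left(R{\left(0,0 \right)} \right)}} = \sqrt{9 - \frac{172}{19}} = \sqrt{- \frac{1}{19}} = \frac{i \sqrt{19}}{19}$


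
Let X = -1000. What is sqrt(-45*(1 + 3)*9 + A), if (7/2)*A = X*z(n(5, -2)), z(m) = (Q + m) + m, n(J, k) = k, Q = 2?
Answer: 2*I*sqrt(12845)/7 ≈ 32.382*I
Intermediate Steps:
z(m) = 2 + 2*m (z(m) = (2 + m) + m = 2 + 2*m)
A = 4000/7 (A = 2*(-1000*(2 + 2*(-2)))/7 = 2*(-1000*(2 - 4))/7 = 2*(-1000*(-2))/7 = (2/7)*2000 = 4000/7 ≈ 571.43)
sqrt(-45*(1 + 3)*9 + A) = sqrt(-45*(1 + 3)*9 + 4000/7) = sqrt(-45*4*9 + 4000/7) = sqrt(-15*12*9 + 4000/7) = sqrt(-180*9 + 4000/7) = sqrt(-1620 + 4000/7) = sqrt(-7340/7) = 2*I*sqrt(12845)/7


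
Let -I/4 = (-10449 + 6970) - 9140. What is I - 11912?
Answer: 38564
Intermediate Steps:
I = 50476 (I = -4*((-10449 + 6970) - 9140) = -4*(-3479 - 9140) = -4*(-12619) = 50476)
I - 11912 = 50476 - 11912 = 38564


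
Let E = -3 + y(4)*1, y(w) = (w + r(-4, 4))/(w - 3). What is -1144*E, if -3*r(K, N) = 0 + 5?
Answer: 2288/3 ≈ 762.67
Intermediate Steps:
r(K, N) = -5/3 (r(K, N) = -(0 + 5)/3 = -1/3*5 = -5/3)
y(w) = (-5/3 + w)/(-3 + w) (y(w) = (w - 5/3)/(w - 3) = (-5/3 + w)/(-3 + w))
E = -2/3 (E = -3 + ((-5/3 + 4)/(-3 + 4))*1 = -3 + ((7/3)/1)*1 = -3 + (1*(7/3))*1 = -3 + (7/3)*1 = -3 + 7/3 = -2/3 ≈ -0.66667)
-1144*E = -1144*(-2/3) = 2288/3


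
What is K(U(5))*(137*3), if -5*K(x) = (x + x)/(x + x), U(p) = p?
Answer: -411/5 ≈ -82.200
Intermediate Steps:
K(x) = -⅕ (K(x) = -(x + x)/(5*(x + x)) = -2*x/(5*(2*x)) = -2*x*1/(2*x)/5 = -⅕*1 = -⅕)
K(U(5))*(137*3) = -137*3/5 = -⅕*411 = -411/5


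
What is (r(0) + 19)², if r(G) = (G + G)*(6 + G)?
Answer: 361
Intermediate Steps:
r(G) = 2*G*(6 + G) (r(G) = (2*G)*(6 + G) = 2*G*(6 + G))
(r(0) + 19)² = (2*0*(6 + 0) + 19)² = (2*0*6 + 19)² = (0 + 19)² = 19² = 361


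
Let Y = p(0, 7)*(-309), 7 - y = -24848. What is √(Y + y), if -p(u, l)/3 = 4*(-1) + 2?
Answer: √23001 ≈ 151.66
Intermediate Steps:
y = 24855 (y = 7 - 1*(-24848) = 7 + 24848 = 24855)
p(u, l) = 6 (p(u, l) = -3*(4*(-1) + 2) = -3*(-4 + 2) = -3*(-2) = 6)
Y = -1854 (Y = 6*(-309) = -1854)
√(Y + y) = √(-1854 + 24855) = √23001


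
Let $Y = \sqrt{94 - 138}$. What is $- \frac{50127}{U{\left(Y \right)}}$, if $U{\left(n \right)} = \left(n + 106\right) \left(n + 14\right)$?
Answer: $- \frac{50127}{1880} + \frac{16709 i \sqrt{11}}{3760} \approx -26.663 + 14.739 i$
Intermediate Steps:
$Y = 2 i \sqrt{11}$ ($Y = \sqrt{-44} = 2 i \sqrt{11} \approx 6.6332 i$)
$U{\left(n \right)} = \left(14 + n\right) \left(106 + n\right)$ ($U{\left(n \right)} = \left(106 + n\right) \left(14 + n\right) = \left(14 + n\right) \left(106 + n\right)$)
$- \frac{50127}{U{\left(Y \right)}} = - \frac{50127}{1484 + \left(2 i \sqrt{11}\right)^{2} + 120 \cdot 2 i \sqrt{11}} = - \frac{50127}{1484 - 44 + 240 i \sqrt{11}} = - \frac{50127}{1440 + 240 i \sqrt{11}}$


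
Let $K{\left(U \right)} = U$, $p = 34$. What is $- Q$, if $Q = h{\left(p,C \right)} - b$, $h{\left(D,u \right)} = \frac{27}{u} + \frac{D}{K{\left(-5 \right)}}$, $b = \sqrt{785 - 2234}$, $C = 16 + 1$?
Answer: $\frac{443}{85} + 3 i \sqrt{161} \approx 5.2118 + 38.066 i$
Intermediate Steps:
$C = 17$
$b = 3 i \sqrt{161}$ ($b = \sqrt{-1449} = 3 i \sqrt{161} \approx 38.066 i$)
$h{\left(D,u \right)} = \frac{27}{u} - \frac{D}{5}$ ($h{\left(D,u \right)} = \frac{27}{u} + \frac{D}{-5} = \frac{27}{u} + D \left(- \frac{1}{5}\right) = \frac{27}{u} - \frac{D}{5}$)
$Q = - \frac{443}{85} - 3 i \sqrt{161}$ ($Q = \left(\frac{27}{17} - \frac{34}{5}\right) - 3 i \sqrt{161} = - \frac{443}{85} - 3 i \sqrt{161} \approx -5.2118 - 38.066 i$)
$- Q = - (- \frac{443}{85} - 3 i \sqrt{161}) = \frac{443}{85} + 3 i \sqrt{161}$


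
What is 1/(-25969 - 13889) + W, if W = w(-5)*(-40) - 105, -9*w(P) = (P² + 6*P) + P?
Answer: -17869673/119574 ≈ -149.44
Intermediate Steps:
w(P) = -7*P/9 - P²/9 (w(P) = -((P² + 6*P) + P)/9 = -(P² + 7*P)/9 = -7*P/9 - P²/9)
W = -1345/9 (W = -⅑*(-5)*(7 - 5)*(-40) - 105 = -⅑*(-5)*2*(-40) - 105 = (10/9)*(-40) - 105 = -400/9 - 105 = -1345/9 ≈ -149.44)
1/(-25969 - 13889) + W = 1/(-25969 - 13889) - 1345/9 = 1/(-39858) - 1345/9 = -1/39858 - 1345/9 = -17869673/119574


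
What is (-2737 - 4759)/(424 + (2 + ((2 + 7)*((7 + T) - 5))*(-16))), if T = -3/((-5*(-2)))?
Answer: -18740/453 ≈ -41.369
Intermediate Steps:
T = -3/10 ≈ -0.30000
(-2737 - 4759)/(424 + (2 + ((2 + 7)*((7 + T) - 5))*(-16))) = (-2737 - 4759)/(424 + (2 + ((2 + 7)*((7 - 3/10) - 5))*(-16))) = -7496/(424 + (2 + (9*(67/10 - 5))*(-16))) = -7496/(424 + (2 + (9*(17/10))*(-16))) = -7496/(424 + (2 + (153/10)*(-16))) = -7496/(424 + (2 - 1224/5)) = -7496/(424 - 1214/5) = -7496/906/5 = -7496*5/906 = -18740/453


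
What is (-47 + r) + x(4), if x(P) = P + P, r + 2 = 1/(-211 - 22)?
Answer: -9554/233 ≈ -41.004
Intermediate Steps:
r = -467/233 (r = -2 + 1/(-211 - 22) = -2 + 1/(-233) = -2 - 1/233 = -467/233 ≈ -2.0043)
x(P) = 2*P
(-47 + r) + x(4) = (-47 - 467/233) + 2*4 = -11418/233 + 8 = -9554/233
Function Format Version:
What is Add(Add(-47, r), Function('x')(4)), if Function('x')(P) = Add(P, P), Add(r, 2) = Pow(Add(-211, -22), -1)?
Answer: Rational(-9554, 233) ≈ -41.004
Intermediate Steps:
r = Rational(-467, 233) (r = Add(-2, Pow(Add(-211, -22), -1)) = Add(-2, Pow(-233, -1)) = Add(-2, Rational(-1, 233)) = Rational(-467, 233) ≈ -2.0043)
Function('x')(P) = Mul(2, P)
Add(Add(-47, r), Function('x')(4)) = Add(Add(-47, Rational(-467, 233)), Mul(2, 4)) = Add(Rational(-11418, 233), 8) = Rational(-9554, 233)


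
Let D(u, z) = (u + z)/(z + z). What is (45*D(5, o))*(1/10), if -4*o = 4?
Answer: -9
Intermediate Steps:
o = -1 (o = -¼*4 = -1)
D(u, z) = (u + z)/(2*z) (D(u, z) = (u + z)/((2*z)) = (u + z)*(1/(2*z)) = (u + z)/(2*z))
(45*D(5, o))*(1/10) = (45*((½)*(5 - 1)/(-1)))*(1/10) = (45*((½)*(-1)*4))*(1*(⅒)) = (45*(-2))*(⅒) = -90*⅒ = -9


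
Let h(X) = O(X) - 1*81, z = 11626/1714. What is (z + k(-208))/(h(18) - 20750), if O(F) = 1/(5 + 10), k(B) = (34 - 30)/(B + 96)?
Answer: -2428605/7497886144 ≈ -0.00032391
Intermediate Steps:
z = 5813/857 (z = 11626*(1/1714) = 5813/857 ≈ 6.7830)
k(B) = 4/(96 + B)
O(F) = 1/15
h(X) = -1214/15 (h(X) = 1/15 - 1*81 = 1/15 - 81 = -1214/15)
(z + k(-208))/(h(18) - 20750) = (5813/857 + 4/(96 - 208))/(-1214/15 - 20750) = (5813/857 + 4/(-112))/(-312464/15) = (5813/857 + 4*(-1/112))*(-15/312464) = (5813/857 - 1/28)*(-15/312464) = (161907/23996)*(-15/312464) = -2428605/7497886144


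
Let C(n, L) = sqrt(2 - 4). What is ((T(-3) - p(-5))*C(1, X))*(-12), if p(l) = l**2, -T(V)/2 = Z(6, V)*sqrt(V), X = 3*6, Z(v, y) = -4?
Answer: 96*sqrt(6) + 300*I*sqrt(2) ≈ 235.15 + 424.26*I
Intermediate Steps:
X = 18
T(V) = 8*sqrt(V) (T(V) = -(-8)*sqrt(V) = 8*sqrt(V))
C(n, L) = I*sqrt(2) (C(n, L) = sqrt(-2) = I*sqrt(2))
((T(-3) - p(-5))*C(1, X))*(-12) = ((8*sqrt(-3) - 1*(-5)**2)*(I*sqrt(2)))*(-12) = ((8*(I*sqrt(3)) - 1*25)*(I*sqrt(2)))*(-12) = ((8*I*sqrt(3) - 25)*(I*sqrt(2)))*(-12) = ((-25 + 8*I*sqrt(3))*(I*sqrt(2)))*(-12) = (I*sqrt(2)*(-25 + 8*I*sqrt(3)))*(-12) = -12*I*sqrt(2)*(-25 + 8*I*sqrt(3))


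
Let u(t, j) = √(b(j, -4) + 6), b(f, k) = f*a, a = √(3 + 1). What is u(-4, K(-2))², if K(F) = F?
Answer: 2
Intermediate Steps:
a = 2 (a = √4 = 2)
b(f, k) = 2*f (b(f, k) = f*2 = 2*f)
u(t, j) = √(6 + 2*j) (u(t, j) = √(2*j + 6) = √(6 + 2*j))
u(-4, K(-2))² = (√(6 + 2*(-2)))² = (√(6 - 4))² = (√2)² = 2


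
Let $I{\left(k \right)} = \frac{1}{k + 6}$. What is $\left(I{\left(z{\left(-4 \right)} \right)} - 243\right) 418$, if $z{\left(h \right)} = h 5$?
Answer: $- \frac{711227}{7} \approx -1.016 \cdot 10^{5}$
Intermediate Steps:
$z{\left(h \right)} = 5 h$
$I{\left(k \right)} = \frac{1}{6 + k}$
$\left(I{\left(z{\left(-4 \right)} \right)} - 243\right) 418 = \left(\frac{1}{6 + 5 \left(-4\right)} - 243\right) 418 = \left(\frac{1}{6 - 20} - 243\right) 418 = \left(\frac{1}{-14} - 243\right) 418 = \left(- \frac{1}{14} - 243\right) 418 = \left(- \frac{3403}{14}\right) 418 = - \frac{711227}{7}$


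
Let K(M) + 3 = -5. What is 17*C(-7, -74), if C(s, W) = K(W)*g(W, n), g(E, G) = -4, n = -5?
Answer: 544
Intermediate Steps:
K(M) = -8 (K(M) = -3 - 5 = -8)
C(s, W) = 32 (C(s, W) = -8*(-4) = 32)
17*C(-7, -74) = 17*32 = 544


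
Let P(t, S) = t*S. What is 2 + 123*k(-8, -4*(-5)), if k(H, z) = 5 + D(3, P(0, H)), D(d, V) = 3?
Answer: 986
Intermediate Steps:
P(t, S) = S*t
k(H, z) = 8 (k(H, z) = 5 + 3 = 8)
2 + 123*k(-8, -4*(-5)) = 2 + 123*8 = 2 + 984 = 986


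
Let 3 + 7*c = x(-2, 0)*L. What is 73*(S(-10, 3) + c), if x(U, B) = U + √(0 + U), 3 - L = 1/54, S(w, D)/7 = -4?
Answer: -403982/189 + 1679*I*√2/54 ≈ -2137.5 + 43.972*I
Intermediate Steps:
S(w, D) = -28 (S(w, D) = 7*(-4) = -28)
L = 161/54 (L = 3 - 1/54 = 161/54 ≈ 2.9815)
x(U, B) = U + √U
c = -242/189 + 23*I*√2/54 (c = -3/7 + ((-2 + √(-2))*(161/54))/7 = -3/7 + ((-2 + I*√2)*(161/54))/7 = -3/7 + (-161/27 + 161*I*√2/54)/7 = -3/7 + (-23/27 + 23*I*√2/54) = -242/189 + 23*I*√2/54 ≈ -1.2804 + 0.60235*I)
73*(S(-10, 3) + c) = 73*(-28 + (-242/189 + 23*I*√2/54)) = 73*(-5534/189 + 23*I*√2/54) = -403982/189 + 1679*I*√2/54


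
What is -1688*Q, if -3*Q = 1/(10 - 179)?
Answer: -1688/507 ≈ -3.3294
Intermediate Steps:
Q = 1/507 (Q = -1/(3*(10 - 179)) = -1/3/(-169) = -1/3*(-1/169) = 1/507 ≈ 0.0019724)
-1688*Q = -1688*1/507 = -1688/507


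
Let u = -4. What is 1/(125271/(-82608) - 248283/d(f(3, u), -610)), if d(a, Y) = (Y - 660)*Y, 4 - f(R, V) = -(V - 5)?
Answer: -5333034800/9796467147 ≈ -0.54438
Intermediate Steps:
f(R, V) = -1 + V (f(R, V) = 4 - (-1)*(V - 5) = 4 - (-1)*(-5 + V) = 4 - (5 - V) = 4 + (-5 + V) = -1 + V)
d(a, Y) = Y*(-660 + Y) (d(a, Y) = (-660 + Y)*Y = Y*(-660 + Y))
1/(125271/(-82608) - 248283/d(f(3, u), -610)) = 1/(125271/(-82608) - 248283*(-1/(610*(-660 - 610)))) = 1/(125271*(-1/82608) - 248283/((-610*(-1270)))) = 1/(-41757/27536 - 248283/774700) = 1/(-9796467147/5333034800) = -5333034800/9796467147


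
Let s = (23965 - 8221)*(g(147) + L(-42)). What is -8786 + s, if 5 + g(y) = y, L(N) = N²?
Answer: 29999278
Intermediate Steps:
g(y) = -5 + y
s = 30008064 (s = (23965 - 8221)*((-5 + 147) + (-42)²) = 15744*(142 + 1764) = 15744*1906 = 30008064)
-8786 + s = -8786 + 30008064 = 29999278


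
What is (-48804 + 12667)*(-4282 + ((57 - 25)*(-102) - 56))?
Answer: 274713474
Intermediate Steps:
(-48804 + 12667)*(-4282 + ((57 - 25)*(-102) - 56)) = -36137*(-4282 + (32*(-102) - 56)) = -36137*(-4282 + (-3264 - 56)) = -36137*(-4282 - 3320) = -36137*(-7602) = 274713474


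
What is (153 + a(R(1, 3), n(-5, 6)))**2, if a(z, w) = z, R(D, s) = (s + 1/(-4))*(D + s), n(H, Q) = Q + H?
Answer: 26896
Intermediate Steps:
n(H, Q) = H + Q
R(D, s) = (-1/4 + s)*(D + s) (R(D, s) = (s - 1/4)*(D + s) = (-1/4 + s)*(D + s))
(153 + a(R(1, 3), n(-5, 6)))**2 = (153 + (3**2 - 1/4*1 - 1/4*3 + 1*3))**2 = (153 + (9 - 1/4 - 3/4 + 3))**2 = (153 + 11)**2 = 164**2 = 26896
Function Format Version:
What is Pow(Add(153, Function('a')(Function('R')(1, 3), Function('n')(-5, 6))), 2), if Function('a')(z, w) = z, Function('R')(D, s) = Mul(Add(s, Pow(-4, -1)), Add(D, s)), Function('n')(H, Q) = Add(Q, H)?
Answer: 26896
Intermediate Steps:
Function('n')(H, Q) = Add(H, Q)
Function('R')(D, s) = Mul(Add(Rational(-1, 4), s), Add(D, s)) (Function('R')(D, s) = Mul(Add(s, Rational(-1, 4)), Add(D, s)) = Mul(Add(Rational(-1, 4), s), Add(D, s)))
Pow(Add(153, Function('a')(Function('R')(1, 3), Function('n')(-5, 6))), 2) = Pow(Add(153, Add(Pow(3, 2), Mul(Rational(-1, 4), 1), Mul(Rational(-1, 4), 3), Mul(1, 3))), 2) = Pow(Add(153, Add(9, Rational(-1, 4), Rational(-3, 4), 3)), 2) = Pow(Add(153, 11), 2) = Pow(164, 2) = 26896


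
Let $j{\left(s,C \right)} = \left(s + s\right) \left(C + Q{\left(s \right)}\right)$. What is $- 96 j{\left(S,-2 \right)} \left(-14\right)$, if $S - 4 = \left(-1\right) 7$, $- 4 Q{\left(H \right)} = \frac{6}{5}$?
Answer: $\frac{92736}{5} \approx 18547.0$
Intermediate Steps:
$Q{\left(H \right)} = - \frac{3}{10}$ ($Q{\left(H \right)} = - \frac{6 \cdot \frac{1}{5}}{4} = \left(- \frac{1}{4}\right) \frac{6}{5} = - \frac{3}{10}$)
$S = -3$ ($S = 4 - 7 = -3$)
$j{\left(s,C \right)} = 2 s \left(- \frac{3}{10} + C\right)$ ($j{\left(s,C \right)} = \left(s + s\right) \left(C - \frac{3}{10}\right) = 2 s \left(- \frac{3}{10} + C\right)$)
$- 96 j{\left(S,-2 \right)} \left(-14\right) = - 96 \cdot \frac{1}{5} \left(-3\right) \left(-3 + 10 \left(-2\right)\right) \left(-14\right) = - 96 \cdot \frac{1}{5} \left(-3\right) \left(-3 - 20\right) \left(-14\right) = - 96 \cdot \frac{1}{5} \left(-3\right) \left(-23\right) \left(-14\right) = \left(-96\right) \frac{69}{5} \left(-14\right) = \left(- \frac{6624}{5}\right) \left(-14\right) = \frac{92736}{5}$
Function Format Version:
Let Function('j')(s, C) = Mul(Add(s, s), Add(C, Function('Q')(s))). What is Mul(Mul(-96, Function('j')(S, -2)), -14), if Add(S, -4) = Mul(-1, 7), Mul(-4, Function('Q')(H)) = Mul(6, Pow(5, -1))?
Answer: Rational(92736, 5) ≈ 18547.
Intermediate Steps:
Function('Q')(H) = Rational(-3, 10) (Function('Q')(H) = Mul(Rational(-1, 4), Mul(6, Pow(5, -1))) = Mul(Rational(-1, 4), Mul(6, Rational(1, 5))) = Mul(Rational(-1, 4), Rational(6, 5)) = Rational(-3, 10))
S = -3 (S = Add(4, Mul(-1, 7)) = Add(4, -7) = -3)
Function('j')(s, C) = Mul(2, s, Add(Rational(-3, 10), C)) (Function('j')(s, C) = Mul(Add(s, s), Add(C, Rational(-3, 10))) = Mul(Mul(2, s), Add(Rational(-3, 10), C)) = Mul(2, s, Add(Rational(-3, 10), C)))
Mul(Mul(-96, Function('j')(S, -2)), -14) = Mul(Mul(-96, Mul(Rational(1, 5), -3, Add(-3, Mul(10, -2)))), -14) = Mul(Mul(-96, Mul(Rational(1, 5), -3, Add(-3, -20))), -14) = Mul(Mul(-96, Mul(Rational(1, 5), -3, -23)), -14) = Mul(Mul(-96, Rational(69, 5)), -14) = Mul(Rational(-6624, 5), -14) = Rational(92736, 5)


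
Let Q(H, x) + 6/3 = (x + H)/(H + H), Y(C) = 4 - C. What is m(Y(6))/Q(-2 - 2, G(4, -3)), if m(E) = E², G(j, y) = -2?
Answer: -16/5 ≈ -3.2000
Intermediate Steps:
Q(H, x) = -2 + (H + x)/(2*H) (Q(H, x) = -2 + (x + H)/(H + H) = -2 + (H + x)/((2*H)) = -2 + (H + x)*(1/(2*H)) = -2 + (H + x)/(2*H))
m(Y(6))/Q(-2 - 2, G(4, -3)) = (4 - 1*6)²/(((-2 - 3*(-2 - 2))/(2*(-2 - 2)))) = (4 - 6)²/(((½)*(-2 - 3*(-4))/(-4))) = (-2)²/(((½)*(-¼)*(-2 + 12))) = 4/(((½)*(-¼)*10)) = 4/(-5/4) = 4*(-⅘) = -16/5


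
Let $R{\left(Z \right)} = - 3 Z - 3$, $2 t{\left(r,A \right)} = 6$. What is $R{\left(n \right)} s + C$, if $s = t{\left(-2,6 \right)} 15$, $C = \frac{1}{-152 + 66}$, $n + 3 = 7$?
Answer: $- \frac{58051}{86} \approx -675.01$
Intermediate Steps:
$t{\left(r,A \right)} = 3$ ($t{\left(r,A \right)} = \frac{1}{2} \cdot 6 = 3$)
$n = 4$ ($n = -3 + 7 = 4$)
$C = - \frac{1}{86}$ ($C = \frac{1}{-86} = - \frac{1}{86} \approx -0.011628$)
$R{\left(Z \right)} = -3 - 3 Z$
$s = 45$ ($s = 3 \cdot 15 = 45$)
$R{\left(n \right)} s + C = \left(-3 - 12\right) 45 - \frac{1}{86} = \left(-15\right) 45 - \frac{1}{86} = -675 - \frac{1}{86} = - \frac{58051}{86}$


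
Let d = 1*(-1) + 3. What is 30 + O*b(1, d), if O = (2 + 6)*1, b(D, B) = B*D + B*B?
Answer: 78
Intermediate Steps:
d = 2 (d = -1 + 3 = 2)
b(D, B) = B² + B*D (b(D, B) = B*D + B² = B² + B*D)
O = 8 (O = 8*1 = 8)
30 + O*b(1, d) = 30 + 8*(2*(2 + 1)) = 30 + 8*(2*3) = 30 + 8*6 = 30 + 48 = 78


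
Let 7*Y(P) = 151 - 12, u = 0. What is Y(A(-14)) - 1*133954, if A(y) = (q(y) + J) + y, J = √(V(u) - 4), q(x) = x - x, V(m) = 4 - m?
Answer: -937539/7 ≈ -1.3393e+5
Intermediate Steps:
q(x) = 0
J = 0 (J = √((4 - 1*0) - 4) = √((4 + 0) - 4) = √(4 - 4) = √0 = 0)
A(y) = y (A(y) = (0 + 0) + y = 0 + y = y)
Y(P) = 139/7 (Y(P) = (151 - 12)/7 = (⅐)*139 = 139/7)
Y(A(-14)) - 1*133954 = 139/7 - 1*133954 = 139/7 - 133954 = -937539/7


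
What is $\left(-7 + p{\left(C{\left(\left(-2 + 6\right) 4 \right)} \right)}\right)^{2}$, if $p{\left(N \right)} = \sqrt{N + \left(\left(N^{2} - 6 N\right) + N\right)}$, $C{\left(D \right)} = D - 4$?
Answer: $145 - 56 \sqrt{6} \approx 7.8286$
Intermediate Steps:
$C{\left(D \right)} = -4 + D$
$p{\left(N \right)} = \sqrt{N^{2} - 4 N}$ ($p{\left(N \right)} = \sqrt{N + \left(N^{2} - 5 N\right)} = \sqrt{N^{2} - 4 N}$)
$\left(-7 + p{\left(C{\left(\left(-2 + 6\right) 4 \right)} \right)}\right)^{2} = \left(-7 + \sqrt{\left(-4 + \left(-2 + 6\right) 4\right) \left(-4 - \left(4 - \left(-2 + 6\right) 4\right)\right)}\right)^{2} = \left(-7 + \sqrt{\left(-4 + 4 \cdot 4\right) \left(-4 + \left(-4 + 4 \cdot 4\right)\right)}\right)^{2} = \left(-7 + \sqrt{\left(-4 + 16\right) \left(-4 + \left(-4 + 16\right)\right)}\right)^{2} = \left(-7 + \sqrt{12 \left(-4 + 12\right)}\right)^{2} = \left(-7 + \sqrt{12 \cdot 8}\right)^{2} = \left(-7 + \sqrt{96}\right)^{2} = \left(-7 + 4 \sqrt{6}\right)^{2}$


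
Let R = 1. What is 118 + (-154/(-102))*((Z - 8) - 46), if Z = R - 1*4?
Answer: 543/17 ≈ 31.941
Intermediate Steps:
Z = -3 (Z = 1 - 1*4 = 1 - 4 = -3)
118 + (-154/(-102))*((Z - 8) - 46) = 118 + (-154/(-102))*((-3 - 8) - 46) = 118 + (-154*(-1/102))*(-11 - 46) = 118 + (77/51)*(-57) = 118 - 1463/17 = 543/17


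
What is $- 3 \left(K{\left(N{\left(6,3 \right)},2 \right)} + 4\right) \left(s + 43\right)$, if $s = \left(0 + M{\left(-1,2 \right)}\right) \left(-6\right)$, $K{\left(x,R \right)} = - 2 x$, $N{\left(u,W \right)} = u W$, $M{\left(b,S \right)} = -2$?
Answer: $5280$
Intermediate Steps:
$N{\left(u,W \right)} = W u$
$s = 12$ ($s = \left(0 - 2\right) \left(-6\right) = \left(-2\right) \left(-6\right) = 12$)
$- 3 \left(K{\left(N{\left(6,3 \right)},2 \right)} + 4\right) \left(s + 43\right) = - 3 \left(- 2 \cdot 3 \cdot 6 + 4\right) \left(12 + 43\right) = - 3 \left(\left(-2\right) 18 + 4\right) 55 = - 3 \left(-36 + 4\right) 55 = \left(-3\right) \left(-32\right) 55 = 96 \cdot 55 = 5280$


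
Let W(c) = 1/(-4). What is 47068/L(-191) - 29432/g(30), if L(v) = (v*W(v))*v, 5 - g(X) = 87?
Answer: 529135244/1495721 ≈ 353.77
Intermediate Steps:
W(c) = -¼
g(X) = -82 (g(X) = 5 - 1*87 = 5 - 87 = -82)
L(v) = -v²/4 (L(v) = (v*(-¼))*v = (-v/4)*v = -v²/4)
47068/L(-191) - 29432/g(30) = 47068/((-¼*(-191)²)) - 29432/(-82) = 47068/((-¼*36481)) - 29432*(-1/82) = 47068/(-36481/4) + 14716/41 = 47068*(-4/36481) + 14716/41 = -188272/36481 + 14716/41 = 529135244/1495721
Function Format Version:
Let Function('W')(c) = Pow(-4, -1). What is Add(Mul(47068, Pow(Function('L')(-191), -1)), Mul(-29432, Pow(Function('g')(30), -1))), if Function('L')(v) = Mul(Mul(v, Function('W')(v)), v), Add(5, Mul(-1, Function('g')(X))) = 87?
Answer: Rational(529135244, 1495721) ≈ 353.77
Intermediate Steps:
Function('W')(c) = Rational(-1, 4)
Function('g')(X) = -82 (Function('g')(X) = Add(5, Mul(-1, 87)) = Add(5, -87) = -82)
Function('L')(v) = Mul(Rational(-1, 4), Pow(v, 2)) (Function('L')(v) = Mul(Mul(v, Rational(-1, 4)), v) = Mul(Mul(Rational(-1, 4), v), v) = Mul(Rational(-1, 4), Pow(v, 2)))
Add(Mul(47068, Pow(Function('L')(-191), -1)), Mul(-29432, Pow(Function('g')(30), -1))) = Add(Mul(47068, Pow(Mul(Rational(-1, 4), Pow(-191, 2)), -1)), Mul(-29432, Pow(-82, -1))) = Add(Mul(47068, Pow(Mul(Rational(-1, 4), 36481), -1)), Mul(-29432, Rational(-1, 82))) = Add(Mul(47068, Pow(Rational(-36481, 4), -1)), Rational(14716, 41)) = Add(Mul(47068, Rational(-4, 36481)), Rational(14716, 41)) = Add(Rational(-188272, 36481), Rational(14716, 41)) = Rational(529135244, 1495721)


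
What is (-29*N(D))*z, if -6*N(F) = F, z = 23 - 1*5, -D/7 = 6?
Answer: -3654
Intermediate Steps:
D = -42 (D = -7*6 = -42)
z = 18 (z = 23 - 5 = 18)
N(F) = -F/6
(-29*N(D))*z = -(-29)*(-42)/6*18 = -29*7*18 = -203*18 = -3654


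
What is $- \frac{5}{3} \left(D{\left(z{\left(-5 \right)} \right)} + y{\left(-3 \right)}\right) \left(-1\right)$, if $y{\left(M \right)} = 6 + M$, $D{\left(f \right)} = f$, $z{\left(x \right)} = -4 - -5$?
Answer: $\frac{20}{3} \approx 6.6667$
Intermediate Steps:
$z{\left(x \right)} = 1$ ($z{\left(x \right)} = -4 + 5 = 1$)
$- \frac{5}{3} \left(D{\left(z{\left(-5 \right)} \right)} + y{\left(-3 \right)}\right) \left(-1\right) = - \frac{5}{3} \left(1 + \left(6 - 3\right)\right) \left(-1\right) = \left(-5\right) \frac{1}{3} \left(1 + 3\right) \left(-1\right) = \left(- \frac{5}{3}\right) 4 \left(-1\right) = \left(- \frac{20}{3}\right) \left(-1\right) = \frac{20}{3}$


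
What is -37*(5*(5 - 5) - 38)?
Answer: 1406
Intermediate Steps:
-37*(5*(5 - 5) - 38) = -37*(5*0 - 38) = -37*(0 - 38) = -37*(-38) = 1406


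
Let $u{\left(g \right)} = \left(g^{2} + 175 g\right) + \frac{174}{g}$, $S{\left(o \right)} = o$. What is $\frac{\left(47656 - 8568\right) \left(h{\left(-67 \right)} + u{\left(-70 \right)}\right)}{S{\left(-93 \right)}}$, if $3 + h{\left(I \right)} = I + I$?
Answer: $\frac{1463745088}{465} \approx 3.1478 \cdot 10^{6}$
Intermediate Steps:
$h{\left(I \right)} = -3 + 2 I$ ($h{\left(I \right)} = -3 + \left(I + I\right) = -3 + 2 I$)
$u{\left(g \right)} = g^{2} + \frac{174}{g} + 175 g$
$\frac{\left(47656 - 8568\right) \left(h{\left(-67 \right)} + u{\left(-70 \right)}\right)}{S{\left(-93 \right)}} = \frac{\left(47656 - 8568\right) \left(\left(-3 + 2 \left(-67\right)\right) + \frac{174 + \left(-70\right)^{2} \left(175 - 70\right)}{-70}\right)}{-93} = \left(47656 - 8568\right) \left(\left(-3 - 134\right) - \frac{174 + 4900 \cdot 105}{70}\right) \left(- \frac{1}{93}\right) = 39088 \left(-137 - \frac{174 + 514500}{70}\right) \left(- \frac{1}{93}\right) = 39088 \left(-137 - \frac{257337}{35}\right) \left(- \frac{1}{93}\right) = 39088 \left(- \frac{262132}{35}\right) \left(- \frac{1}{93}\right) = \left(- \frac{1463745088}{5}\right) \left(- \frac{1}{93}\right) = \frac{1463745088}{465}$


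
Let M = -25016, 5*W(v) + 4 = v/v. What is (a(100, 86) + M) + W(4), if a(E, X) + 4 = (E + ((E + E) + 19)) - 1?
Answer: -123513/5 ≈ -24703.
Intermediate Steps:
W(v) = -⅗ (W(v) = -⅘ + (v/v)/5 = -⅘ + (⅕)*1 = -⅘ + ⅕ = -⅗)
a(E, X) = 14 + 3*E (a(E, X) = -4 + ((E + ((E + E) + 19)) - 1) = -4 + ((E + (2*E + 19)) - 1) = -4 + ((E + (19 + 2*E)) - 1) = -4 + ((19 + 3*E) - 1) = -4 + (18 + 3*E) = 14 + 3*E)
(a(100, 86) + M) + W(4) = ((14 + 3*100) - 25016) - ⅗ = ((14 + 300) - 25016) - ⅗ = (314 - 25016) - ⅗ = -24702 - ⅗ = -123513/5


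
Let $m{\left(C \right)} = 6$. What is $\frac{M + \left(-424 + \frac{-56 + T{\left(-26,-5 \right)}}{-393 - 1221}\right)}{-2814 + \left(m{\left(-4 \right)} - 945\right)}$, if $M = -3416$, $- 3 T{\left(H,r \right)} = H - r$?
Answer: $\frac{6197711}{6057342} \approx 1.0232$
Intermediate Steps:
$T{\left(H,r \right)} = - \frac{H}{3} + \frac{r}{3}$ ($T{\left(H,r \right)} = - \frac{H - r}{3} = - \frac{H}{3} + \frac{r}{3}$)
$\frac{M + \left(-424 + \frac{-56 + T{\left(-26,-5 \right)}}{-393 - 1221}\right)}{-2814 + \left(m{\left(-4 \right)} - 945\right)} = \frac{-3416 - \left(424 - \frac{-56 + \left(\left(- \frac{1}{3}\right) \left(-26\right) + \frac{1}{3} \left(-5\right)\right)}{-393 - 1221}\right)}{-2814 + \left(6 - 945\right)} = \frac{-3416 - \left(424 - \frac{-56 + \left(\frac{26}{3} - \frac{5}{3}\right)}{-1614}\right)}{-2814 + \left(6 - 945\right)} = \frac{-3416 - \left(424 - \left(-56 + 7\right) \left(- \frac{1}{1614}\right)\right)}{-2814 - 939} = \frac{-3416 - \frac{684287}{1614}}{-3753} = \left(-3416 + \left(-424 + \frac{49}{1614}\right)\right) \left(- \frac{1}{3753}\right) = \left(-3416 - \frac{684287}{1614}\right) \left(- \frac{1}{3753}\right) = \left(- \frac{6197711}{1614}\right) \left(- \frac{1}{3753}\right) = \frac{6197711}{6057342}$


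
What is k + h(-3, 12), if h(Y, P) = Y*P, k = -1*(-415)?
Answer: 379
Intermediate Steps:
k = 415
h(Y, P) = P*Y
k + h(-3, 12) = 415 + 12*(-3) = 415 - 36 = 379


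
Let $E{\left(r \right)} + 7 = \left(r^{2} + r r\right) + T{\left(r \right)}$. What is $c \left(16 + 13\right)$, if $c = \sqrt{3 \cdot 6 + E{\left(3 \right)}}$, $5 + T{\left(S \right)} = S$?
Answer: $87 \sqrt{3} \approx 150.69$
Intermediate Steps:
$T{\left(S \right)} = -5 + S$
$E{\left(r \right)} = -12 + r + 2 r^{2}$ ($E{\left(r \right)} = -7 + \left(\left(r^{2} + r r\right) + \left(-5 + r\right)\right) = -7 + \left(\left(r^{2} + r^{2}\right) + \left(-5 + r\right)\right) = -7 + \left(2 r^{2} + \left(-5 + r\right)\right) = -7 + \left(-5 + r + 2 r^{2}\right) = -12 + r + 2 r^{2}$)
$c = 3 \sqrt{3}$ ($c = \sqrt{3 \cdot 6 + \left(-12 + 3 + 2 \cdot 3^{2}\right)} = \sqrt{18 + \left(-12 + 3 + 2 \cdot 9\right)} = \sqrt{18 + \left(-12 + 3 + 18\right)} = \sqrt{18 + 9} = \sqrt{27} = 3 \sqrt{3} \approx 5.1962$)
$c \left(16 + 13\right) = 3 \sqrt{3} \left(16 + 13\right) = 3 \sqrt{3} \cdot 29 = 87 \sqrt{3}$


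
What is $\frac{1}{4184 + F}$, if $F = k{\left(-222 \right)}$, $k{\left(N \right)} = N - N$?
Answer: $\frac{1}{4184} \approx 0.00023901$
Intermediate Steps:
$k{\left(N \right)} = 0$
$F = 0$
$\frac{1}{4184 + F} = \frac{1}{4184 + 0} = \frac{1}{4184}$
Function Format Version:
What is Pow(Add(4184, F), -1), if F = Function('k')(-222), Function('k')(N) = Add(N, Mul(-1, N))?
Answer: Rational(1, 4184) ≈ 0.00023901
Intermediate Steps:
Function('k')(N) = 0
F = 0
Pow(Add(4184, F), -1) = Pow(Add(4184, 0), -1) = Pow(4184, -1) = Rational(1, 4184)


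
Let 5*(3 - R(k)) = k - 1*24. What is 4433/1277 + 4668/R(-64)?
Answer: 30261779/131531 ≈ 230.07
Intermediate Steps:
R(k) = 39/5 - k/5 (R(k) = 3 - (k - 1*24)/5 = 3 - (k - 24)/5 = 3 - (-24 + k)/5 = 3 + (24/5 - k/5) = 39/5 - k/5)
4433/1277 + 4668/R(-64) = 4433/1277 + 4668/(39/5 - ⅕*(-64)) = 4433*(1/1277) + 4668/(39/5 + 64/5) = 4433/1277 + 4668/(103/5) = 4433/1277 + 4668*(5/103) = 4433/1277 + 23340/103 = 30261779/131531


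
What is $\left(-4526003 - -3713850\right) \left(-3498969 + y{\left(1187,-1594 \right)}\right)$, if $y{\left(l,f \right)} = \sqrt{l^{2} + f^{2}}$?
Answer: $2841698170257 - 812153 \sqrt{3949805} \approx 2.8401 \cdot 10^{12}$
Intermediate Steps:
$y{\left(l,f \right)} = \sqrt{f^{2} + l^{2}}$
$\left(-4526003 - -3713850\right) \left(-3498969 + y{\left(1187,-1594 \right)}\right) = \left(-4526003 - -3713850\right) \left(-3498969 + \sqrt{\left(-1594\right)^{2} + 1187^{2}}\right) = \left(-4526003 + 3713850\right) \left(-3498969 + \sqrt{2540836 + 1408969}\right) = - 812153 \left(-3498969 + \sqrt{3949805}\right) = 2841698170257 - 812153 \sqrt{3949805}$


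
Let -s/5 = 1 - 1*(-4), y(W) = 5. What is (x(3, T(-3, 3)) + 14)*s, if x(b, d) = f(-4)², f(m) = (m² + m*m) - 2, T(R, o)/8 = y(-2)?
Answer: -22850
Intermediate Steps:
T(R, o) = 40 (T(R, o) = 8*5 = 40)
f(m) = -2 + 2*m² (f(m) = (m² + m²) - 2 = 2*m² - 2 = -2 + 2*m²)
x(b, d) = 900 (x(b, d) = (-2 + 2*(-4)²)² = (-2 + 2*16)² = (-2 + 32)² = 30² = 900)
s = -25 (s = -5*(1 - 1*(-4)) = -5*(1 + 4) = -5*5 = -25)
(x(3, T(-3, 3)) + 14)*s = (900 + 14)*(-25) = 914*(-25) = -22850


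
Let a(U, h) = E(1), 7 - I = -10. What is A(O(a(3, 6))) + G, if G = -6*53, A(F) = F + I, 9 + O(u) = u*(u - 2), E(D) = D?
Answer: -311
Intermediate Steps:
I = 17 (I = 7 - 1*(-10) = 7 + 10 = 17)
a(U, h) = 1
O(u) = -9 + u*(-2 + u) (O(u) = -9 + u*(u - 2) = -9 + u*(-2 + u))
A(F) = 17 + F (A(F) = F + 17 = 17 + F)
G = -318
A(O(a(3, 6))) + G = (17 + (-9 + 1**2 - 2*1)) - 318 = (17 + (-9 + 1 - 2)) - 318 = (17 - 10) - 318 = 7 - 318 = -311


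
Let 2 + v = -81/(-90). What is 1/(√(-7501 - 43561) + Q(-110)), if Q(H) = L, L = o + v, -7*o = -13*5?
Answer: 40110/250532129 - 53900*I*√422/250532129 ≈ 0.0001601 - 0.0044196*I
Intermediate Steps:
o = 65/7 (o = -(-13)*5/7 = -⅐*(-65) = 65/7 ≈ 9.2857)
v = -11/10 (v = -2 - 81/(-90) = -2 - 81*(-1/90) = -2 + 9/10 = -11/10 ≈ -1.1000)
L = 573/70 (L = 65/7 - 11/10 = 573/70 ≈ 8.1857)
Q(H) = 573/70
1/(√(-7501 - 43561) + Q(-110)) = 1/(√(-7501 - 43561) + 573/70) = 1/(√(-51062) + 573/70) = 1/(11*I*√422 + 573/70) = 1/(573/70 + 11*I*√422)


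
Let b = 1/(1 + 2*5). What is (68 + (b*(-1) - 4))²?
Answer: 494209/121 ≈ 4084.4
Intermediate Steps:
b = 1/11 (b = 1/(1 + 10) = 1/11 ≈ 0.090909)
(68 + (b*(-1) - 4))² = (68 + ((1/11)*(-1) - 4))² = (68 + (-1/11 - 4))² = (68 - 45/11)² = (703/11)² = 494209/121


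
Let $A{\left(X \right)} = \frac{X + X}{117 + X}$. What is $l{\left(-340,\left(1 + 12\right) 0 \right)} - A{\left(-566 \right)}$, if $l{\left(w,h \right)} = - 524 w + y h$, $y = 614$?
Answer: $\frac{79992708}{449} \approx 1.7816 \cdot 10^{5}$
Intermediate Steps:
$l{\left(w,h \right)} = - 524 w + 614 h$
$A{\left(X \right)} = \frac{2 X}{117 + X}$
$l{\left(-340,\left(1 + 12\right) 0 \right)} - A{\left(-566 \right)} = \left(\left(-524\right) \left(-340\right) + 614 \left(1 + 12\right) 0\right) - 2 \left(-566\right) \frac{1}{117 - 566} = \left(178160 + 614 \cdot 13 \cdot 0\right) - 2 \left(-566\right) \frac{1}{-449} = \left(178160 + 614 \cdot 0\right) - 2 \left(-566\right) \left(- \frac{1}{449}\right) = \left(178160 + 0\right) - \frac{1132}{449} = 178160 - \frac{1132}{449} = \frac{79992708}{449}$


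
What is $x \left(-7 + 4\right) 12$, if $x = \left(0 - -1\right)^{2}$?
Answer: $-36$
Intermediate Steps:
$x = 1$ ($x = \left(0 + 1\right)^{2} = 1^{2} = 1$)
$x \left(-7 + 4\right) 12 = 1 \left(-7 + 4\right) 12 = 1 \left(-3\right) 12 = \left(-3\right) 12 = -36$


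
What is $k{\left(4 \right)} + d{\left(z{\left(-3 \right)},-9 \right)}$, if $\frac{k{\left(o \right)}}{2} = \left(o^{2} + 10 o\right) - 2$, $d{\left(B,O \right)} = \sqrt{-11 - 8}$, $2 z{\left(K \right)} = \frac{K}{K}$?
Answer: $108 + i \sqrt{19} \approx 108.0 + 4.3589 i$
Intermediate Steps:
$z{\left(K \right)} = \frac{1}{2}$ ($z{\left(K \right)} = \frac{K \frac{1}{K}}{2} = \frac{1}{2} \cdot 1 = \frac{1}{2}$)
$d{\left(B,O \right)} = i \sqrt{19}$ ($d{\left(B,O \right)} = \sqrt{-19} = i \sqrt{19}$)
$k{\left(o \right)} = -4 + 2 o^{2} + 20 o$ ($k{\left(o \right)} = 2 \left(\left(o^{2} + 10 o\right) - 2\right) = 2 \left(-2 + o^{2} + 10 o\right) = -4 + 2 o^{2} + 20 o$)
$k{\left(4 \right)} + d{\left(z{\left(-3 \right)},-9 \right)} = \left(-4 + 2 \cdot 4^{2} + 20 \cdot 4\right) + i \sqrt{19} = \left(-4 + 2 \cdot 16 + 80\right) + i \sqrt{19} = \left(-4 + 32 + 80\right) + i \sqrt{19} = 108 + i \sqrt{19}$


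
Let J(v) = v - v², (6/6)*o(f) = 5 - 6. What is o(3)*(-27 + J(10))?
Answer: 117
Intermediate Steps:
o(f) = -1 (o(f) = 5 - 6 = -1)
o(3)*(-27 + J(10)) = -(-27 + 10*(1 - 1*10)) = -(-27 + 10*(1 - 10)) = -(-27 + 10*(-9)) = -(-27 - 90) = -1*(-117) = 117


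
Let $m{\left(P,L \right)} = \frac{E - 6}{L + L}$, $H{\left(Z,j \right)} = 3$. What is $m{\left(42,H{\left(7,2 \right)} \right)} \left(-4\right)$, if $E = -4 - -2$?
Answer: $\frac{16}{3} \approx 5.3333$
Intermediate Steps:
$E = -2$ ($E = -4 + 2 = -2$)
$m{\left(P,L \right)} = - \frac{4}{L}$ ($m{\left(P,L \right)} = \frac{-2 - 6}{L + L} = - \frac{8}{2 L} = - 8 \frac{1}{2 L} = - \frac{4}{L}$)
$m{\left(42,H{\left(7,2 \right)} \right)} \left(-4\right) = - \frac{4}{3} \left(-4\right) = \left(-4\right) \frac{1}{3} \left(-4\right) = \left(- \frac{4}{3}\right) \left(-4\right) = \frac{16}{3}$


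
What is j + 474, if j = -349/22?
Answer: 10079/22 ≈ 458.14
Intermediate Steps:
j = -349/22 (j = -349*1/22 = -349/22 ≈ -15.864)
j + 474 = -349/22 + 474 = 10079/22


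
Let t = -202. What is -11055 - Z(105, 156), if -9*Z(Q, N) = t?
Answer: -99697/9 ≈ -11077.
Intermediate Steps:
Z(Q, N) = 202/9 (Z(Q, N) = -⅑*(-202) = 202/9)
-11055 - Z(105, 156) = -11055 - 1*202/9 = -11055 - 202/9 = -99697/9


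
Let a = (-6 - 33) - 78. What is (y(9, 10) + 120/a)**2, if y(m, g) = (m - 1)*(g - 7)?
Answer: 802816/1521 ≈ 527.82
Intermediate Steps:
a = -117 (a = -39 - 78 = -117)
y(m, g) = (-1 + m)*(-7 + g)
(y(9, 10) + 120/a)**2 = ((7 - 1*10 - 7*9 + 10*9) + 120/(-117))**2 = ((7 - 10 - 63 + 90) + 120*(-1/117))**2 = (24 - 40/39)**2 = (896/39)**2 = 802816/1521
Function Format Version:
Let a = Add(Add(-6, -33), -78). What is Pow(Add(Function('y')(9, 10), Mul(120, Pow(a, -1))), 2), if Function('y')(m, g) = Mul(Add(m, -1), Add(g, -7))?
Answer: Rational(802816, 1521) ≈ 527.82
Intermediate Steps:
a = -117 (a = Add(-39, -78) = -117)
Function('y')(m, g) = Mul(Add(-1, m), Add(-7, g))
Pow(Add(Function('y')(9, 10), Mul(120, Pow(a, -1))), 2) = Pow(Add(Add(7, Mul(-1, 10), Mul(-7, 9), Mul(10, 9)), Mul(120, Pow(-117, -1))), 2) = Pow(Add(Add(7, -10, -63, 90), Mul(120, Rational(-1, 117))), 2) = Pow(Add(24, Rational(-40, 39)), 2) = Pow(Rational(896, 39), 2) = Rational(802816, 1521)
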